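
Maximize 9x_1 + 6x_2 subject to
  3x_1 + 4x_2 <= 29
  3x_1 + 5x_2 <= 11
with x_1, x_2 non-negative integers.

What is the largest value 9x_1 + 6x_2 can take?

Relaxing integrality, the LP optimum is 33.00 at (x_1,x_2) = (3.67, 0), which is not an integer point.
(x_1,x_2)=(3,0): 3·3+4·0=9≤29, 3·3+5·0=9≤11, objective 27.
(x_1,x_2)=(2,1): 3·2+4·1=10≤29, 3·2+5·1=11≤11, objective 24.
(x_1,x_2)=(2,0): 3·2+4·0=6≤29, 3·2+5·0=6≤11, objective 18.
No feasible integer point exceeds 27.

27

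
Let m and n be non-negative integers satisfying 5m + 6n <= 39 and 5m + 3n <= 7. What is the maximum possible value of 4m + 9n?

(m,n)=(0,2): 5·0+6·2=12≤39, 5·0+3·2=6≤7, objective 18.
(m,n)=(0,1): 5·0+6·1=6≤39, 5·0+3·1=3≤7, objective 9.
The best lattice point is (0,2), giving 18.

18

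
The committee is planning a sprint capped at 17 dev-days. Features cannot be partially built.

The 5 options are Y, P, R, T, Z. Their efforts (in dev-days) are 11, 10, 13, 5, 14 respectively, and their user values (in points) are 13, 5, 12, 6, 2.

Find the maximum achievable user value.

Y + T: effort 11 + 5 = 16 ≤ 17, user value 13 + 6 = 19.
Y: effort 11 ≤ 17, user value 13.
R: effort 13 ≤ 17, user value 12.
Best is Y and T with total user value 19.

19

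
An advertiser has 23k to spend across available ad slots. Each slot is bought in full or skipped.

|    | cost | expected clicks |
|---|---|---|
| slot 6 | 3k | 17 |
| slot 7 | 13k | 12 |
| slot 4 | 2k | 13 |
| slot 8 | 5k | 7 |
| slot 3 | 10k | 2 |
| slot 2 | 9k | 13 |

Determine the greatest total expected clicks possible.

50

Treat it as a binary knapsack problem.
Allowing fractional choices, the relaxed optimum would be about 53.7, but ad slots are indivisible.
slot 6 + slot 4 + slot 8 + slot 2: cost 3 + 2 + 5 + 9 = 19 ≤ 23, expected clicks 17 + 13 + 7 + 13 = 50.
slot 6 + slot 7 + slot 4 + slot 8: cost 3 + 13 + 2 + 5 = 23 ≤ 23, expected clicks 17 + 12 + 13 + 7 = 49.
Best is slot 6, slot 4, slot 8, and slot 2 with total expected clicks 50.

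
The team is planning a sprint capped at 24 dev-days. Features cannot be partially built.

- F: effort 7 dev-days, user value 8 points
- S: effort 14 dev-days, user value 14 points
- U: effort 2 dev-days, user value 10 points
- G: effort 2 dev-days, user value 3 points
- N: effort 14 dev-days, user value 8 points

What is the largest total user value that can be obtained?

F + S + U: effort 7 + 14 + 2 = 23 ≤ 24, user value 8 + 14 + 10 = 32.
S + U + G: effort 14 + 2 + 2 = 18 ≤ 24, user value 14 + 10 + 3 = 27.
Best is F, S, and U with total user value 32.

32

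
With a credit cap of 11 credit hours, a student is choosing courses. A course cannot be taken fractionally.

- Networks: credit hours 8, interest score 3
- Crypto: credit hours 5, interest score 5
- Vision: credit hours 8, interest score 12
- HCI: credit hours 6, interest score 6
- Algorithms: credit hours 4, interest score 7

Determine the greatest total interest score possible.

Allowing fractional choices, the relaxed optimum would be about 17.5, but courses are indivisible.
Crypto + Algorithms: credit hours 5 + 4 = 9 ≤ 11, interest score 5 + 7 = 12.
HCI + Algorithms: credit hours 6 + 4 = 10 ≤ 11, interest score 6 + 7 = 13.
Vision: credit hours 8 ≤ 11, interest score 12.
Best is HCI and Algorithms with total interest score 13.

13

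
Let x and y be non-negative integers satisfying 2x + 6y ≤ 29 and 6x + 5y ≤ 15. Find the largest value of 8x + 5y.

16

(x,y)=(2,0): 2·2+6·0=4≤29, 6·2+5·0=12≤15, objective 16.
(x,y)=(1,1): 2·1+6·1=8≤29, 6·1+5·1=11≤15, objective 13.
No feasible integer point exceeds 16.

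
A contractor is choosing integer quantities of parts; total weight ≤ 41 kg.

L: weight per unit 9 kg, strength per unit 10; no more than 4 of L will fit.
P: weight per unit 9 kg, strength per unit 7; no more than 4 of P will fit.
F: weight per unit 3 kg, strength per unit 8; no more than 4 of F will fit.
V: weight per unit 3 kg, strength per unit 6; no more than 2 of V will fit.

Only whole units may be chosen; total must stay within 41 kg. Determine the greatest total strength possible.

F has the best ratio (8/3); taking only F gives at most 4×8 = 32 (stopped by the supply cap of 4).
Mixing does better — 2×L, 4×F, and 2×V: weight 36 ≤ 41, strength 2·10 + 4·8 + 2·6 = 64.

64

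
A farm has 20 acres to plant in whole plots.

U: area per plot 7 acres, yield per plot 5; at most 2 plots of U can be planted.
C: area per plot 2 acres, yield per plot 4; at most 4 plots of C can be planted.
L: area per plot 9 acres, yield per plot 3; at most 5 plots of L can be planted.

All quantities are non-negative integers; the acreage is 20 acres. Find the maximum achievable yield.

Take 2×U and 3×C: area 20 ≤ 20, yield 2·5 + 3·4 = 22.
No other integer combination yields more.

22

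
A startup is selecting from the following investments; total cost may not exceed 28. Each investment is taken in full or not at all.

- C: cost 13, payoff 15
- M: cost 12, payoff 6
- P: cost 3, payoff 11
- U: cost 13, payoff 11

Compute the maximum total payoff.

Allowing fractional choices, the relaxed optimum would be about 36.2, but investments are indivisible.
M + P + U: cost 12 + 3 + 13 = 28 ≤ 28, payoff 6 + 11 + 11 = 28.
C + M + P: cost 13 + 12 + 3 = 28 ≤ 28, payoff 15 + 6 + 11 = 32.
C + P: cost 13 + 3 = 16 ≤ 28, payoff 15 + 11 = 26.
Best is C, M, and P with total payoff 32.

32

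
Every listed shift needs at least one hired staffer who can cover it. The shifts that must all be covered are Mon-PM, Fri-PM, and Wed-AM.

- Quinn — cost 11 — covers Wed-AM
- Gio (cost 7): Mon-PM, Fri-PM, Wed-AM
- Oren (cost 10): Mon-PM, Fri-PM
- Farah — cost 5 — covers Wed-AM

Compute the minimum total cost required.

Gio alone covers Mon-PM, Fri-PM, Wed-AM — every shift.
Total cost: 7.
No cover costs less than 7.

7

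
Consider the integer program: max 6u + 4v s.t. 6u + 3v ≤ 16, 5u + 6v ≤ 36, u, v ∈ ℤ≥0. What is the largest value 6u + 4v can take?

(u,v)=(0,5): 6·0+3·5=15≤16, 5·0+6·5=30≤36, objective 20.
(u,v)=(0,4): 6·0+3·4=12≤16, 5·0+6·4=24≤36, objective 16.
The best lattice point is (0,5), giving 20.

20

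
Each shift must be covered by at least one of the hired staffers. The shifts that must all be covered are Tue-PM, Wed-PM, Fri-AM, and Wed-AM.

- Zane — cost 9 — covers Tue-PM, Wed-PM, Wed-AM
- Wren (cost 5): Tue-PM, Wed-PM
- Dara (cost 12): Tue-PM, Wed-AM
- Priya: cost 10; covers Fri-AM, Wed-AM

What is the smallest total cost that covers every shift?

Choose Wren and Priya: together they cover Tue-PM, Wed-PM, Fri-AM, Wed-AM — every shift.
Total cost: 5 + 10 = 15.

15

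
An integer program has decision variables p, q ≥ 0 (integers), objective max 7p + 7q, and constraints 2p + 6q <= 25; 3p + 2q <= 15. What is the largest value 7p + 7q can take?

(p,q)=(3,3): 2·3+6·3=24≤25, 3·3+2·3=15≤15, objective 42.
(p,q)=(2,3): 2·2+6·3=22≤25, 3·2+2·3=12≤15, objective 35.
(p,q)=(3,2): 2·3+6·2=18≤25, 3·3+2·2=13≤15, objective 35.
(p,q)=(2,2): 2·2+6·2=16≤25, 3·2+2·2=10≤15, objective 28.
Maximum is 42 at (p,q)=(3,3).

42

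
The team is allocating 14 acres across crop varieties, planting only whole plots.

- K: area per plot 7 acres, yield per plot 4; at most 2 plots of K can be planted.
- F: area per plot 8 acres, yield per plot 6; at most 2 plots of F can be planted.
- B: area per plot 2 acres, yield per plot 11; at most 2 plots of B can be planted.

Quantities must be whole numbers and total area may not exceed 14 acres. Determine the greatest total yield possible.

28

B has the best ratio (11/2); taking only B gives at most 2×11 = 22 (stopped by the supply cap of 2).
Mixing does better — 1×F and 2×B: area 12 ≤ 14, yield 1·6 + 2·11 = 28.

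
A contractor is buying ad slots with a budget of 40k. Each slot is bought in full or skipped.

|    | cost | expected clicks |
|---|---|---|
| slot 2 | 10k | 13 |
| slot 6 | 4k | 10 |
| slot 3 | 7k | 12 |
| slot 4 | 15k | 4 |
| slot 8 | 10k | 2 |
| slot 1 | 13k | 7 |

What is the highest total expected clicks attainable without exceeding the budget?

This is a 0-1 knapsack instance.
slot 2 + slot 6 + slot 3 + slot 4: cost 10 + 4 + 7 + 15 = 36 ≤ 40, expected clicks 13 + 10 + 12 + 4 = 39.
slot 2 + slot 6 + slot 3 + slot 1: cost 10 + 4 + 7 + 13 = 34 ≤ 40, expected clicks 13 + 10 + 12 + 7 = 42.
Best is slot 2, slot 6, slot 3, and slot 1 with total expected clicks 42.

42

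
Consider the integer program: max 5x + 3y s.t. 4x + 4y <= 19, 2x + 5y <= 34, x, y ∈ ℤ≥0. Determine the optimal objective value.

(x,y)=(4,0): 4·4+4·0=16≤19, 2·4+5·0=8≤34, objective 20.
(x,y)=(3,1): 4·3+4·1=16≤19, 2·3+5·1=11≤34, objective 18.
(x,y)=(3,0): 4·3+4·0=12≤19, 2·3+5·0=6≤34, objective 15.
Maximum is 20 at (x,y)=(4,0).

20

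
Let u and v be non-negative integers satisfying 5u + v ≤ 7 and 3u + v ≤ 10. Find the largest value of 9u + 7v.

(u,v)=(0,7): 5·0+1·7=7≤7, 3·0+1·7=7≤10, objective 49.
(u,v)=(0,6): 5·0+1·6=6≤7, 3·0+1·6=6≤10, objective 42.
The best lattice point is (0,7), giving 49.

49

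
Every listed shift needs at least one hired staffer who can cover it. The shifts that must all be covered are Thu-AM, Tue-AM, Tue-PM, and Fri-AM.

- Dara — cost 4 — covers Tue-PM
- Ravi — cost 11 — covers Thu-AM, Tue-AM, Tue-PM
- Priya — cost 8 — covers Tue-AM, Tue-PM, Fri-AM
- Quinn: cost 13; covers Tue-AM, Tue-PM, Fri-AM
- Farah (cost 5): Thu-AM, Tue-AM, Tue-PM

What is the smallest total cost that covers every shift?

13

Choose Priya and Farah: together they cover Thu-AM, Tue-AM, Tue-PM, Fri-AM — every shift.
Total cost: 8 + 5 = 13.
No cover costs less than 13.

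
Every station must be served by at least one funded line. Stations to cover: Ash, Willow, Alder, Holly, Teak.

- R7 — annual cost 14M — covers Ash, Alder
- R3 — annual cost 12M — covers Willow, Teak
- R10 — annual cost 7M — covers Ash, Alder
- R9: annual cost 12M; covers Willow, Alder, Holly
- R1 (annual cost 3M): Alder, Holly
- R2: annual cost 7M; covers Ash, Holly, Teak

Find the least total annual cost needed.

Choose R9 and R2: together they cover Ash, Willow, Alder, Holly, Teak — every station.
Total annual cost: 12 + 7 = 19.

19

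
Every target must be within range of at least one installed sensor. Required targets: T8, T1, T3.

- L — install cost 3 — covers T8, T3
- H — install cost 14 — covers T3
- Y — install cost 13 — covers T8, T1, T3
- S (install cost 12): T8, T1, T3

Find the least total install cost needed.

This is an integer covering problem.
The greedy cost-per-new-target heuristic would pick L and S for 15, but a cheaper cover exists.
S alone covers T8, T1, T3 — every target.
Total install cost: 12.
No cover costs less than 12.

12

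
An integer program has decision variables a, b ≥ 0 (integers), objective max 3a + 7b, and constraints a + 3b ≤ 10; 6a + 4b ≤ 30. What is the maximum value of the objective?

24

(a,b)=(1,3) is feasible, giving 24.
(a,b)=(3,2) is feasible, giving 23.
The best lattice point is (1,3), giving 24.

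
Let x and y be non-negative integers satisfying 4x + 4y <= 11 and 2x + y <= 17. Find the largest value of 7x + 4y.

14

The continuous relaxation peaks at (2.75, 0) with value 19.25; rounding to a feasible lattice point costs some objective.
(x,y)=(2,0): 4·2+4·0=8≤11, 2·2+1·0=4≤17, objective 14.
(x,y)=(1,1): 4·1+4·1=8≤11, 2·1+1·1=3≤17, objective 11.
(x,y)=(1,0): 4·1+4·0=4≤11, 2·1+1·0=2≤17, objective 7.
Maximum is 14 at (x,y)=(2,0).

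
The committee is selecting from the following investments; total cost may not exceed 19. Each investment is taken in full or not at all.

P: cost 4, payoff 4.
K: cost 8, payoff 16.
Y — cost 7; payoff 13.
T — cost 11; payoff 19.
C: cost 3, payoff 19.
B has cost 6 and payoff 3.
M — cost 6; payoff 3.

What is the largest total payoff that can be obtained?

Allowing fractional choices, the relaxed optimum would be about 49.7, but investments are indivisible.
P + T + C: cost 4 + 11 + 3 = 18 ≤ 19, payoff 4 + 19 + 19 = 42.
K + Y + C: cost 8 + 7 + 3 = 18 ≤ 19, payoff 16 + 13 + 19 = 48.
P + K + C: cost 4 + 8 + 3 = 15 ≤ 19, payoff 4 + 16 + 19 = 39.
Best is K, Y, and C with total payoff 48.

48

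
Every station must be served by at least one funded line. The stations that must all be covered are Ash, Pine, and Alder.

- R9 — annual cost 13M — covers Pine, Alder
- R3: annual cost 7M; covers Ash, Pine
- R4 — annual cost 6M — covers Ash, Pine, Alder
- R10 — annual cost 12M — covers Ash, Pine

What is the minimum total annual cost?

6

R4 alone covers Ash, Pine, Alder — every station.
Total annual cost: 6.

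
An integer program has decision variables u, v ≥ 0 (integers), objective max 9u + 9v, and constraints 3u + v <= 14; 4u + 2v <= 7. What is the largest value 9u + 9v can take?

The continuous relaxation peaks at (0, 3.5) with value 31.50; rounding to a feasible lattice point costs some objective.
(u,v)=(0,3) is feasible, giving 27.
(u,v)=(0,2) is feasible, giving 18.
No feasible integer point exceeds 27.

27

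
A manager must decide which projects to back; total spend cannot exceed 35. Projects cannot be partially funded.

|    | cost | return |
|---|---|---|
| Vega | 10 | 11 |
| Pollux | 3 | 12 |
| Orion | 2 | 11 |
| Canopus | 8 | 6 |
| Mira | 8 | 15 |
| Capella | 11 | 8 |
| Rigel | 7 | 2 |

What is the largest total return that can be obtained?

57

Allowing fractional choices, the relaxed optimum would be about 57.9, but projects are indivisible.
Vega + Pollux + Orion + Canopus + Mira: cost 10 + 3 + 2 + 8 + 8 = 31 ≤ 35, return 11 + 12 + 11 + 6 + 15 = 55.
Vega + Pollux + Orion + Mira + Capella: cost 10 + 3 + 2 + 8 + 11 = 34 ≤ 35, return 11 + 12 + 11 + 15 + 8 = 57.
Best is Vega, Pollux, Orion, Mira, and Capella with total return 57.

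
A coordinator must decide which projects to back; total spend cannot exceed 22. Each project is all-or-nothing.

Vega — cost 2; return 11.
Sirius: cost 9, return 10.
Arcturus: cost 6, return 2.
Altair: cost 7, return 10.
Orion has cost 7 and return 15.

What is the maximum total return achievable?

38

Allowing fractional choices, the relaxed optimum would be about 42.7, but projects are indivisible.
Vega + Arcturus + Altair + Orion: cost 2 + 6 + 7 + 7 = 22 ≤ 22, return 11 + 2 + 10 + 15 = 38.
Vega + Altair + Orion: cost 2 + 7 + 7 = 16 ≤ 22, return 11 + 10 + 15 = 36.
Best is Vega, Arcturus, Altair, and Orion with total return 38.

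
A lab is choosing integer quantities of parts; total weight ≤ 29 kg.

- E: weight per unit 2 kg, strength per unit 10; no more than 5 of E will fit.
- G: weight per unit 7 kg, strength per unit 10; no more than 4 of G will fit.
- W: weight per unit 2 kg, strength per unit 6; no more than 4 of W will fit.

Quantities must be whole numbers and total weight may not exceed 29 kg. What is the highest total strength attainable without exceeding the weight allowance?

84

E has the best ratio (10/2); taking only E gives at most 5×10 = 50 (stopped by the supply cap of 5).
Mixing does better — 5×E, 1×G, and 4×W: weight 25 ≤ 29, strength 5·10 + 1·10 + 4·6 = 84.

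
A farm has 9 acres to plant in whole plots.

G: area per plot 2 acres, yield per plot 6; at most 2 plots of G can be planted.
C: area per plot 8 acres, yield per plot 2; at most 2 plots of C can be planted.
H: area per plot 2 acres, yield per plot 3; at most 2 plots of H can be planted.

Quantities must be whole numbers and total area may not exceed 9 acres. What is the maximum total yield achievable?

2×G and 1×H: area 6 ≤ 9, yield 2·6 + 1·3 = 15.
2×G and 2×H: area 8 ≤ 9, yield 2·6 + 2·3 = 18.
Best is 18.

18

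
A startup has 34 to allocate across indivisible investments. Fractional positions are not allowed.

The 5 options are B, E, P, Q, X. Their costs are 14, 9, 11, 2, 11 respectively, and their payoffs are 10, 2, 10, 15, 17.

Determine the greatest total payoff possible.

44

Treat it as a binary knapsack problem.
Allowing fractional choices, the relaxed optimum would be about 49.1, but investments are indivisible.
P + Q + X: cost 11 + 2 + 11 = 24 ≤ 34, payoff 10 + 15 + 17 = 42.
B + Q + X: cost 14 + 2 + 11 = 27 ≤ 34, payoff 10 + 15 + 17 = 42.
E + P + Q + X: cost 9 + 11 + 2 + 11 = 33 ≤ 34, payoff 2 + 10 + 15 + 17 = 44.
Best is E, P, Q, and X with total payoff 44.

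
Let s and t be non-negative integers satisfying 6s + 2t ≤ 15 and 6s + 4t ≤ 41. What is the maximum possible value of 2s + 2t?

14

(s,t)=(0,7) is feasible, giving 14.
(s,t)=(0,6) is feasible, giving 12.
No feasible integer point exceeds 14.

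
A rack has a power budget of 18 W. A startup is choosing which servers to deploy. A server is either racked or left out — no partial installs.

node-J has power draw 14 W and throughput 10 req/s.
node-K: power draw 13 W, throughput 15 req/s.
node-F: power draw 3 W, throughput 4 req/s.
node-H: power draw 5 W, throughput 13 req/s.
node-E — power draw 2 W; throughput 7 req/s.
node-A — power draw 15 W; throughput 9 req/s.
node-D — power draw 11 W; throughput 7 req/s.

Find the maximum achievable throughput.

28

Allowing fractional choices, the relaxed optimum would be about 33.2, but servers are indivisible.
node-K + node-H: power draw 13 + 5 = 18 ≤ 18, throughput 15 + 13 = 28.
node-K + node-F + node-E: power draw 13 + 3 + 2 = 18 ≤ 18, throughput 15 + 4 + 7 = 26.
node-H + node-E + node-D: power draw 5 + 2 + 11 = 18 ≤ 18, throughput 13 + 7 + 7 = 27.
Best is node-K and node-H with total throughput 28.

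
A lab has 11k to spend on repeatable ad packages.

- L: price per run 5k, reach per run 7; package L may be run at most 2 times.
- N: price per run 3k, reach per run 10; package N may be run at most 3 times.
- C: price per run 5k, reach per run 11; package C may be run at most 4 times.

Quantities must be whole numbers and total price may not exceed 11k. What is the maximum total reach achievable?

31

2×N and 1×C: price 11 ≤ 11, reach 2·10 + 1·11 = 31.
3×N: price 9 ≤ 11, reach 3·10 = 30.
Best is 31.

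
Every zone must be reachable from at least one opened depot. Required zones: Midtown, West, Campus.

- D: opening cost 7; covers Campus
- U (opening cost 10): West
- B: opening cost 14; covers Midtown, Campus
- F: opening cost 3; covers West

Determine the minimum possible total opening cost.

The greedy cost-per-new-zone heuristic would pick F, D, and B for 24, but a cheaper cover exists.
Choose B and F: together they cover Midtown, West, Campus — every zone.
Total opening cost: 14 + 3 = 17.
No cover costs less than 17.

17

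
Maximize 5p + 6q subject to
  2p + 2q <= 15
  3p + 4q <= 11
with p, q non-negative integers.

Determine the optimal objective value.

Relaxing integrality, the LP optimum is 18.33 at (p,q) = (3.67, 0), which is not an integer point.
(p,q)=(1,2): 2·1+2·2=6≤15, 3·1+4·2=11≤11, objective 17.
(p,q)=(2,1): 2·2+2·1=6≤15, 3·2+4·1=10≤11, objective 16.
(p,q)=(3,0): 2·3+2·0=6≤15, 3·3+4·0=9≤11, objective 15.
(p,q)=(0,2): 2·0+2·2=4≤15, 3·0+4·2=8≤11, objective 12.
No feasible integer point exceeds 17.

17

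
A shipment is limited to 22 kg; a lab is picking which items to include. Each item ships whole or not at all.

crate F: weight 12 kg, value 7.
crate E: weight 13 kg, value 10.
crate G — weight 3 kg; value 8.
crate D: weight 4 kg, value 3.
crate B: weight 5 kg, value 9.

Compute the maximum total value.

27

Allowing fractional choices, the relaxed optimum would be about 27.8, but items are indivisible.
crate E + crate G + crate B: weight 13 + 3 + 5 = 21 ≤ 22, value 10 + 8 + 9 = 27.
crate F + crate G + crate B: weight 12 + 3 + 5 = 20 ≤ 22, value 7 + 8 + 9 = 24.
crate E + crate D + crate B: weight 13 + 4 + 5 = 22 ≤ 22, value 10 + 3 + 9 = 22.
Best is crate E, crate G, and crate B with total value 27.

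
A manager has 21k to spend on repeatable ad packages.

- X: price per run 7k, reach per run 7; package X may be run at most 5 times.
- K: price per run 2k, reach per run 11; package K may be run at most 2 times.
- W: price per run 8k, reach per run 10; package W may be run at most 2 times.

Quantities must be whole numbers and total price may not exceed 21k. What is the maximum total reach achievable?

42

K has the best ratio (11/2); taking only K gives at most 2×11 = 22 (stopped by the supply cap of 2).
Mixing does better — 2×K and 2×W: price 20 ≤ 21, reach 2·11 + 2·10 = 42.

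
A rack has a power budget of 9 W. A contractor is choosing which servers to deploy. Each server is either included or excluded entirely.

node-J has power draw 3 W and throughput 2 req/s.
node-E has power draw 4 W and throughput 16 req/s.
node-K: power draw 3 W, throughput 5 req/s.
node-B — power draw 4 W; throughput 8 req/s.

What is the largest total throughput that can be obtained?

Allowing fractional choices, the relaxed optimum would be about 25.7, but servers are indivisible.
node-E + node-B: power draw 4 + 4 = 8 ≤ 9, throughput 16 + 8 = 24.
node-J + node-E: power draw 3 + 4 = 7 ≤ 9, throughput 2 + 16 = 18.
node-E + node-K: power draw 4 + 3 = 7 ≤ 9, throughput 16 + 5 = 21.
Best is node-E and node-B with total throughput 24.

24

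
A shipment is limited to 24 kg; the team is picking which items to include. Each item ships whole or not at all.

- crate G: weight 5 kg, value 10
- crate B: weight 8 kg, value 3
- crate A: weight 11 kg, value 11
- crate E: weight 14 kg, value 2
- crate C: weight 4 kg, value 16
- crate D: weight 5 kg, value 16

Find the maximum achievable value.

45

Allowing fractional choices, the relaxed optimum would be about 52.0, but items are indivisible.
crate G + crate B + crate C + crate D: weight 5 + 8 + 4 + 5 = 22 ≤ 24, value 10 + 3 + 16 + 16 = 45.
crate A + crate C + crate D: weight 11 + 4 + 5 = 20 ≤ 24, value 11 + 16 + 16 = 43.
crate G + crate C + crate D: weight 5 + 4 + 5 = 14 ≤ 24, value 10 + 16 + 16 = 42.
Best is crate G, crate B, crate C, and crate D with total value 45.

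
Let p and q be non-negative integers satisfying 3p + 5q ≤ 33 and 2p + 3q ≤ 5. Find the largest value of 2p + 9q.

(p,q)=(1,1): 3·1+5·1=8≤33, 2·1+3·1=5≤5, objective 11.
(p,q)=(0,1): 3·0+5·1=5≤33, 2·0+3·1=3≤5, objective 9.
(p,q)=(2,0): 3·2+5·0=6≤33, 2·2+3·0=4≤5, objective 4.
(p,q)=(1,0): 3·1+5·0=3≤33, 2·1+3·0=2≤5, objective 2.
No feasible integer point exceeds 11.

11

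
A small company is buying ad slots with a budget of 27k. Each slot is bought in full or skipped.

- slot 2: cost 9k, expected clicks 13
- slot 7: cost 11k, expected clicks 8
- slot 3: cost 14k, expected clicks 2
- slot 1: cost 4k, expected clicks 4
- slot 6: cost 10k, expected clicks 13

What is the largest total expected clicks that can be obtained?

This is a 0-1 knapsack instance.
Allowing fractional choices, the relaxed optimum would be about 32.9, but ad slots are indivisible.
slot 2 + slot 1 + slot 6: cost 9 + 4 + 10 = 23 ≤ 27, expected clicks 13 + 4 + 13 = 30.
slot 2 + slot 7 + slot 1: cost 9 + 11 + 4 = 24 ≤ 27, expected clicks 13 + 8 + 4 = 25.
slot 2 + slot 6: cost 9 + 10 = 19 ≤ 27, expected clicks 13 + 13 = 26.
Best is slot 2, slot 1, and slot 6 with total expected clicks 30.

30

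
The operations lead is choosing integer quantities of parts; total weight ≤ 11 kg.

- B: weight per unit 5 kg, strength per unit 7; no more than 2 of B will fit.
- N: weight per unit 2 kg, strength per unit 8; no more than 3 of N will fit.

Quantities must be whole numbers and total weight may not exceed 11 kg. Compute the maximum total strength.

31

N has the best ratio (8/2); taking only N gives at most 3×8 = 24 (stopped by the supply cap of 3).
Mixing does better — 1×B and 3×N: weight 11 ≤ 11, strength 1·7 + 3·8 = 31.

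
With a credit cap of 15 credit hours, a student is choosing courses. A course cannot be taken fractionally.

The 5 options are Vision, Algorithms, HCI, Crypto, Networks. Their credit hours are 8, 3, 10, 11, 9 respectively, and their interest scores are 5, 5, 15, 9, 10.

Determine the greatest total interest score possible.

Allowing fractional choices, the relaxed optimum would be about 22.2, but courses are indivisible.
Algorithms + Networks: credit hours 3 + 9 = 12 ≤ 15, interest score 5 + 10 = 15.
HCI: credit hours 10 ≤ 15, interest score 15.
Algorithms + HCI: credit hours 3 + 10 = 13 ≤ 15, interest score 5 + 15 = 20.
Best is Algorithms and HCI with total interest score 20.

20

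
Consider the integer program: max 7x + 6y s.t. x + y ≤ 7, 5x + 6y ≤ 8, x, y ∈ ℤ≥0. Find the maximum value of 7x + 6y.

The continuous relaxation peaks at (1.6, 0) with value 11.20; rounding to a feasible lattice point costs some objective.
(x,y)=(1,0): 1·1+1·0=1≤7, 5·1+6·0=5≤8, objective 7.
(x,y)=(0,1): 1·0+1·1=1≤7, 5·0+6·1=6≤8, objective 6.
The best lattice point is (1,0), giving 7.

7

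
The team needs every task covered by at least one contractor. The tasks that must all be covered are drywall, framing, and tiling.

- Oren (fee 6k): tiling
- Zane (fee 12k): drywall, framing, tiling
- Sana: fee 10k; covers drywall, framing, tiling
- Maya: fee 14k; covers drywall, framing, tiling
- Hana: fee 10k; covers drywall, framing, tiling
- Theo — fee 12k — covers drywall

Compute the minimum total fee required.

Sana alone covers drywall, framing, tiling — every task.
Total fee: 10.
No cover costs less than 10.

10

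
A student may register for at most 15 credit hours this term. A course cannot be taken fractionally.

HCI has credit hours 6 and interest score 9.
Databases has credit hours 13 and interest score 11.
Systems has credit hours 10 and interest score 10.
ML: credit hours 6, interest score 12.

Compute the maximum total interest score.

21

Allowing fractional choices, the relaxed optimum would be about 24.0, but courses are indivisible.
HCI + ML: credit hours 6 + 6 = 12 ≤ 15, interest score 9 + 12 = 21.
ML: credit hours 6 ≤ 15, interest score 12.
Databases: credit hours 13 ≤ 15, interest score 11.
Best is HCI and ML with total interest score 21.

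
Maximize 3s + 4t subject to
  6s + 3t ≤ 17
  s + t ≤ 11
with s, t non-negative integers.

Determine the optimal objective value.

(s,t)=(0,5) is feasible, giving 20.
(s,t)=(0,4) is feasible, giving 16.
Maximum is 20 at (s,t)=(0,5).

20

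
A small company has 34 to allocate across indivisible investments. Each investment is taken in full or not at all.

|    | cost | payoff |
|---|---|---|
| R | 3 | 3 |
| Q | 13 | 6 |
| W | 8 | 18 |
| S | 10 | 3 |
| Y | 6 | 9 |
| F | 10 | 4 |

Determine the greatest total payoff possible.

36

Allowing fractional choices, the relaxed optimum would be about 37.6, but investments are indivisible.
R + W + Y + F: cost 3 + 8 + 6 + 10 = 27 ≤ 34, payoff 3 + 18 + 9 + 4 = 34.
W + S + Y + F: cost 8 + 10 + 6 + 10 = 34 ≤ 34, payoff 18 + 3 + 9 + 4 = 34.
R + Q + W + Y: cost 3 + 13 + 8 + 6 = 30 ≤ 34, payoff 3 + 6 + 18 + 9 = 36.
Best is R, Q, W, and Y with total payoff 36.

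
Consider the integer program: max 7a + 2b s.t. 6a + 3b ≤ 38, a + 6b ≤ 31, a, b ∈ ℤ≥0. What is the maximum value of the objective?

Relaxing integrality, the LP optimum is 44.33 at (a,b) = (6.33, 0), which is not an integer point.
(a,b)=(6,0): 6·6+3·0=36≤38, 1·6+6·0=6≤31, objective 42.
(a,b)=(5,1): 6·5+3·1=33≤38, 1·5+6·1=11≤31, objective 37.
No feasible integer point exceeds 42.

42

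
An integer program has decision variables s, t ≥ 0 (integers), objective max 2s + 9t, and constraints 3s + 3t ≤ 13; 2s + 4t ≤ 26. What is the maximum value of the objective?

Relaxing integrality, the LP optimum is 39.00 at (s,t) = (0, 4.33), which is not an integer point.
(s,t)=(0,4) is feasible, giving 36.
(s,t)=(1,3) is feasible, giving 29.
The best lattice point is (0,4), giving 36.

36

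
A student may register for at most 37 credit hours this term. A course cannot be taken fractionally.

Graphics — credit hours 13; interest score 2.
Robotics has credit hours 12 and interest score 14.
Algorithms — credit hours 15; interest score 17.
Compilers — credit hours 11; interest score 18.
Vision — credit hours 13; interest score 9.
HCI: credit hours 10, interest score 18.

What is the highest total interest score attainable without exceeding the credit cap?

Take Algorithms, Compilers, and HCI: credit hours 15 + 11 + 10 = 36 ≤ 37, interest score 17 + 18 + 18 = 53.
No other feasible combination does better.

53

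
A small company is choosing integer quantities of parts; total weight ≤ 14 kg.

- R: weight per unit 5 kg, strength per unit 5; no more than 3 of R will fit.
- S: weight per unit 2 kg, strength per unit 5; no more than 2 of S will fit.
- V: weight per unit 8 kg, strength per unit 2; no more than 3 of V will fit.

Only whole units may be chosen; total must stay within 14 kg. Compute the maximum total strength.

S has the best ratio (5/2); taking only S gives at most 2×5 = 10 (stopped by the supply cap of 2).
Mixing does better — 2×R and 2×S: weight 14 ≤ 14, strength 2·5 + 2·5 = 20.

20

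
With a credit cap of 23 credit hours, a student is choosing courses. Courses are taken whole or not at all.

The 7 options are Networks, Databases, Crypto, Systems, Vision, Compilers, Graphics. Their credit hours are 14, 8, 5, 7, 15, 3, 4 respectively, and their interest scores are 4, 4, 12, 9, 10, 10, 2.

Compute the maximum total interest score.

35

Allowing fractional choices, the relaxed optimum would be about 36.3, but courses are indivisible.
Databases + Crypto + Systems + Compilers: credit hours 8 + 5 + 7 + 3 = 23 ≤ 23, interest score 4 + 12 + 9 + 10 = 35.
Crypto + Systems + Compilers + Graphics: credit hours 5 + 7 + 3 + 4 = 19 ≤ 23, interest score 12 + 9 + 10 + 2 = 33.
Crypto + Vision + Compilers: credit hours 5 + 15 + 3 = 23 ≤ 23, interest score 12 + 10 + 10 = 32.
Best is Databases, Crypto, Systems, and Compilers with total interest score 35.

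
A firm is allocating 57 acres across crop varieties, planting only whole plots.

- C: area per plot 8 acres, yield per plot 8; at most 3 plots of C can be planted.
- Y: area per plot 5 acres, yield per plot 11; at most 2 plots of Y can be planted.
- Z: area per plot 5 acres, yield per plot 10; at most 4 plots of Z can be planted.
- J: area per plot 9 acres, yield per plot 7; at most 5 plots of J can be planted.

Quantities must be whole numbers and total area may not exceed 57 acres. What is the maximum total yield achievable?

86

Y has the best ratio (11/5); taking only Y gives at most 2×11 = 22 (stopped by the supply cap of 2).
Mixing does better — 3×C, 2×Y, and 4×Z: area 54 ≤ 57, yield 3·8 + 2·11 + 4·10 = 86.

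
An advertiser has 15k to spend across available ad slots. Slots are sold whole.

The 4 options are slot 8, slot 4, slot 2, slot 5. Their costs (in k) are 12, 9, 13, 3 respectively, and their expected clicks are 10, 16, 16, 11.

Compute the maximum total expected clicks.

27

Allowing fractional choices, the relaxed optimum would be about 30.7, but ad slots are indivisible.
slot 4: cost 9 ≤ 15, expected clicks 16.
slot 8 + slot 5: cost 12 + 3 = 15 ≤ 15, expected clicks 10 + 11 = 21.
slot 4 + slot 5: cost 9 + 3 = 12 ≤ 15, expected clicks 16 + 11 = 27.
Best is slot 4 and slot 5 with total expected clicks 27.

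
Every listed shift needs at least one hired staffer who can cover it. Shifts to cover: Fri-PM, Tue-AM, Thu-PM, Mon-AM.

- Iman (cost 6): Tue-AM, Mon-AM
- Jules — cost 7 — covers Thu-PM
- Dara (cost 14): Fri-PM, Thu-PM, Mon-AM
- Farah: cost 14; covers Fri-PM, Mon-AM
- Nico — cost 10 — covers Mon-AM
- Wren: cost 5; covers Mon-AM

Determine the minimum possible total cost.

20

The greedy cost-per-new-shift heuristic would pick Iman, Jules, and Dara for 27, but a cheaper cover exists.
Choose Iman and Dara: together they cover Fri-PM, Tue-AM, Thu-PM, Mon-AM — every shift.
Total cost: 6 + 14 = 20.
No cover costs less than 20.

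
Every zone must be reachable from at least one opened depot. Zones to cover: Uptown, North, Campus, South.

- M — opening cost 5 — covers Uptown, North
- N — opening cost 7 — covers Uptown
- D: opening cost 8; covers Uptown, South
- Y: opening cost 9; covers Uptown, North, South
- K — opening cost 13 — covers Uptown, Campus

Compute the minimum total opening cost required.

The greedy cost-per-new-zone heuristic would pick M, D, and K for 26, but a cheaper cover exists.
Choose Y and K: together they cover Uptown, North, Campus, South — every zone.
Total opening cost: 9 + 13 = 22.
No cover costs less than 22.

22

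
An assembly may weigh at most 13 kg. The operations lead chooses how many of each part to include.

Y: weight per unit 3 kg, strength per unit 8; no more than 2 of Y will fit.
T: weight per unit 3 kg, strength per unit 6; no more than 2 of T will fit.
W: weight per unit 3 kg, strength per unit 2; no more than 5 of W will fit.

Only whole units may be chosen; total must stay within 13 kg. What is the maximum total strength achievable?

Y has the best ratio (8/3); taking only Y gives at most 2×8 = 16 (stopped by the supply cap of 2).
Mixing does better — 2×Y and 2×T: weight 12 ≤ 13, strength 2·8 + 2·6 = 28.

28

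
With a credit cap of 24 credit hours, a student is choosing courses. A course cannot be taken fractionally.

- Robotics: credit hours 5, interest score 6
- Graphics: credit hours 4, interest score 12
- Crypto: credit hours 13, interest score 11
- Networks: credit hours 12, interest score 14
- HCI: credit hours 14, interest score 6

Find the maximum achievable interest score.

Robotics + Graphics + Networks: credit hours 5 + 4 + 12 = 21 ≤ 24, interest score 6 + 12 + 14 = 32.
Robotics + Graphics + Crypto: credit hours 5 + 4 + 13 = 22 ≤ 24, interest score 6 + 12 + 11 = 29.
Best is Robotics, Graphics, and Networks with total interest score 32.

32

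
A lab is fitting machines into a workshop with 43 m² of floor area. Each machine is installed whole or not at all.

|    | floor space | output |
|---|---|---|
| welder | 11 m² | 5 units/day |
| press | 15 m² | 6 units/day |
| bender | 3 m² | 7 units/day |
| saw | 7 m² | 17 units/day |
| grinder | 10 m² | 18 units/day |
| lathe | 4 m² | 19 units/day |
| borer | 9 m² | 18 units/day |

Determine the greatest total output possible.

Take bender, saw, grinder, lathe, and borer: floor space 3 + 7 + 10 + 4 + 9 = 33 ≤ 43, output 7 + 17 + 18 + 19 + 18 = 79.
No other feasible combination does better.

79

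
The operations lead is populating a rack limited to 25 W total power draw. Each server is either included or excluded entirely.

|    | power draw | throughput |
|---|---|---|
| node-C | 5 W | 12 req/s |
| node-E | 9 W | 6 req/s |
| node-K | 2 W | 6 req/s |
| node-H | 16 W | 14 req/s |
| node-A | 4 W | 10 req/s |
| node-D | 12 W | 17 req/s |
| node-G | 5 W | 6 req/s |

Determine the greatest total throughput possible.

45

Take node-C, node-K, node-A, and node-D: power draw 5 + 2 + 4 + 12 = 23 ≤ 25, throughput 12 + 6 + 10 + 17 = 45.
No other feasible combination does better.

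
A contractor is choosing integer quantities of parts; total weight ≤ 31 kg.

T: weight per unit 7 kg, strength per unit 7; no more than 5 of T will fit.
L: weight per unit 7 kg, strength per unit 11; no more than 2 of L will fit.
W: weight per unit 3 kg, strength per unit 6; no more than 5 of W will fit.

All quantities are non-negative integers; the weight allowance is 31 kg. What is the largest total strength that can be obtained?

This is a bounded integer knapsack.
1×T, 1×L, and 5×W: weight 29 ≤ 31, strength 1·7 + 1·11 + 5·6 = 48.
2×L and 5×W: weight 29 ≤ 31, strength 2·11 + 5·6 = 52.
Best is 52.

52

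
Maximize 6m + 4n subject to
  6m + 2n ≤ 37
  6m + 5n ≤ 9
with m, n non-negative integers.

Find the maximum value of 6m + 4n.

6

(m,n)=(1,0) is feasible, giving 6.
(m,n)=(0,1) is feasible, giving 4.
(m,n)=(0,0) is feasible, giving 0.
No feasible integer point exceeds 6.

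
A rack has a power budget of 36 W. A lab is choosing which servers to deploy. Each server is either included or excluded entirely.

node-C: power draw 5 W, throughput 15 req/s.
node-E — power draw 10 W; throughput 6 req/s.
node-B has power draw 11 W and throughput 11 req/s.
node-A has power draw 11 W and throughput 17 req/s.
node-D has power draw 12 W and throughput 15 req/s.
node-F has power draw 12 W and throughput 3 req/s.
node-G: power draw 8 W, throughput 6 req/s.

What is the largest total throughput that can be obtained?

53

Allowing fractional choices, the relaxed optimum would be about 55.0, but servers are indivisible.
node-C + node-A + node-D + node-G: power draw 5 + 11 + 12 + 8 = 36 ≤ 36, throughput 15 + 17 + 15 + 6 = 53.
node-C + node-B + node-A + node-G: power draw 5 + 11 + 11 + 8 = 35 ≤ 36, throughput 15 + 11 + 17 + 6 = 49.
Best is node-C, node-A, node-D, and node-G with total throughput 53.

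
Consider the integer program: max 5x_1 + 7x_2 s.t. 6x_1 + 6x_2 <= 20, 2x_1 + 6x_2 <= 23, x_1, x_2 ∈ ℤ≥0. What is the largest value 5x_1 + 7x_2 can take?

21

(x_1,x_2)=(0,3): 6·0+6·3=18≤20, 2·0+6·3=18≤23, objective 21.
(x_1,x_2)=(1,2): 6·1+6·2=18≤20, 2·1+6·2=14≤23, objective 19.
(x_1,x_2)=(0,2): 6·0+6·2=12≤20, 2·0+6·2=12≤23, objective 14.
Maximum is 21 at (x_1,x_2)=(0,3).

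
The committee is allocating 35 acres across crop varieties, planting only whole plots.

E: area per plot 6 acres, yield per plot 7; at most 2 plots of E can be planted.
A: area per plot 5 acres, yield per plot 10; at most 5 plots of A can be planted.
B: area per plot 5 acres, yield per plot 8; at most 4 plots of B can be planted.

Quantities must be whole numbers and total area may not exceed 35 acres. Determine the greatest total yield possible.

A has the best ratio (10/5); taking only A gives at most 5×10 = 50 (stopped by the supply cap of 5).
Mixing does better — 5×A and 2×B: area 35 ≤ 35, yield 5·10 + 2·8 = 66.

66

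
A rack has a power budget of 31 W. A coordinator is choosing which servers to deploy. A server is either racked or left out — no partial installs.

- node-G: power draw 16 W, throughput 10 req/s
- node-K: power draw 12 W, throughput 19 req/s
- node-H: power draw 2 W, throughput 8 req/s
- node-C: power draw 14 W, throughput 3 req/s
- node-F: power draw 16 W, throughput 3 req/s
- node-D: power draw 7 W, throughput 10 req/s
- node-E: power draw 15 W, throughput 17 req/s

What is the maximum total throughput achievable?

44

Allowing fractional choices, the relaxed optimum would be about 48.3, but servers are indivisible.
node-K + node-H + node-D: power draw 12 + 2 + 7 = 21 ≤ 31, throughput 19 + 8 + 10 = 37.
node-K + node-H + node-E: power draw 12 + 2 + 15 = 29 ≤ 31, throughput 19 + 8 + 17 = 44.
node-G + node-K + node-H: power draw 16 + 12 + 2 = 30 ≤ 31, throughput 10 + 19 + 8 = 37.
Best is node-K, node-H, and node-E with total throughput 44.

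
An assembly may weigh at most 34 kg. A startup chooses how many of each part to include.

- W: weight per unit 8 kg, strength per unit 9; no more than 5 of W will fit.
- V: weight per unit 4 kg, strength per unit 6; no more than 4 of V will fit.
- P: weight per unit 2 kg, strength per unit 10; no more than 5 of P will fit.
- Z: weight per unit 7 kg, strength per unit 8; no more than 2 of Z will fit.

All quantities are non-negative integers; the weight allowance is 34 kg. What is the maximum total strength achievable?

Take 1×W, 4×V, and 5×P: weight 34 ≤ 34, strength 1·9 + 4·6 + 5·10 = 83.
P has the best ratio (10/2) and is taken to its limit of 5; remaining capacity is filled optimally with the others.

83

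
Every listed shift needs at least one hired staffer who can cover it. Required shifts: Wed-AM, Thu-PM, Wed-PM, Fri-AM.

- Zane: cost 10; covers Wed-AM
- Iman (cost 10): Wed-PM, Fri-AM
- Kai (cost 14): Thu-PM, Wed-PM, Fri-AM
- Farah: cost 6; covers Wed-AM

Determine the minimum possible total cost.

20

Choose Kai and Farah: together they cover Wed-AM, Thu-PM, Wed-PM, Fri-AM — every shift.
Total cost: 14 + 6 = 20.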